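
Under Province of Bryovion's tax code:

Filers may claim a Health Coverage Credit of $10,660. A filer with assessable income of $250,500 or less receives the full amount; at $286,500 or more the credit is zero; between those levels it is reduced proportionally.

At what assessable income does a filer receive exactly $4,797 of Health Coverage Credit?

$270,300

$4,797 is 4,797/10,660 of the full $10,660, so 5,863/10,660 of the $36,000 range has been used: income = $250,500 + $36,000 × 5,863/10,660 = $270,300.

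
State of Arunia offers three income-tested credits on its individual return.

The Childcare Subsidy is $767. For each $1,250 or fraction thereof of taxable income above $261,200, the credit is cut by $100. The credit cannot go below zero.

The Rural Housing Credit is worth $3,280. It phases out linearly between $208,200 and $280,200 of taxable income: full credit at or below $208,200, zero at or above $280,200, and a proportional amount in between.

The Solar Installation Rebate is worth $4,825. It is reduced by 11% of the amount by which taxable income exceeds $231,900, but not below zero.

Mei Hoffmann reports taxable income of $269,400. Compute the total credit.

$1,259

Childcare Subsidy: income exceeds $261,200 by $8,200, which is 7 full-or-partial $1,250 increments; reduction = 7 × $100 = $700, leaving $67.
Rural Housing Credit: $269,400 is $61,200 into a $72,000 phase-out range, leaving 10,800/72,000 of the credit: $3,280 × 10,800/72,000 = $492.
Solar Installation Rebate: 11% of the $37,500 excess over $231,900 is $4,125; credit = $4,825 − $4,125 = $700.
Total: $67 + $492 + $700 = $1,259.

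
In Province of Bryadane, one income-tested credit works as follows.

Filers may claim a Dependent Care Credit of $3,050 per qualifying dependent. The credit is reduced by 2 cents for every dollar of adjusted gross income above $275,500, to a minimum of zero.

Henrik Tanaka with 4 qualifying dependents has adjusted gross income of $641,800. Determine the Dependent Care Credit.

Dependent Care Credit: base = 4 × $3,050 = $12,200. 2% of the $366,300 excess over $275,500 is $7,326; credit = $12,200 − $7,326 = $4,874.

$4,874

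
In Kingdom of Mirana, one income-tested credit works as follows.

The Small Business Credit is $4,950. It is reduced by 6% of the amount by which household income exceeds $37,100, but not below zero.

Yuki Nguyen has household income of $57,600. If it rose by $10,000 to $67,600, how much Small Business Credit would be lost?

At $57,600 — 6% of the $20,500 excess over $37,100 is $1,230; credit = $4,950 − $1,230 = $3,720.
At $67,600 — 6% of the $30,500 excess over $37,100 is $1,830; credit = $4,950 − $1,830 = $3,120.
Lost: $3,720 − $3,120 = $600.

$600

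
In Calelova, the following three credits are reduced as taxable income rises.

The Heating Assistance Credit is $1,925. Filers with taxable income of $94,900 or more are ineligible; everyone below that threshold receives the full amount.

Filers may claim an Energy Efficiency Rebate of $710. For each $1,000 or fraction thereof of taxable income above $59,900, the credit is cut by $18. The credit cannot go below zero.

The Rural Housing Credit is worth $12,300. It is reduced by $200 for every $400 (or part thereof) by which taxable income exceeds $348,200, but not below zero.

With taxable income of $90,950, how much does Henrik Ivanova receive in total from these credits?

$14,359

Heating Assistance Credit: $90,950 is below the $94,900 cutoff, so the full $1,925 applies.
Energy Efficiency Rebate: income exceeds $59,900 by $31,050, which is 32 full-or-partial $1,000 increments; reduction = 32 × $18 = $576, leaving $134.
Rural Housing Credit: $90,950 is at or below the $348,200 threshold, so the full $12,300 applies.
Total: $1,925 + $134 + $12,300 = $14,359.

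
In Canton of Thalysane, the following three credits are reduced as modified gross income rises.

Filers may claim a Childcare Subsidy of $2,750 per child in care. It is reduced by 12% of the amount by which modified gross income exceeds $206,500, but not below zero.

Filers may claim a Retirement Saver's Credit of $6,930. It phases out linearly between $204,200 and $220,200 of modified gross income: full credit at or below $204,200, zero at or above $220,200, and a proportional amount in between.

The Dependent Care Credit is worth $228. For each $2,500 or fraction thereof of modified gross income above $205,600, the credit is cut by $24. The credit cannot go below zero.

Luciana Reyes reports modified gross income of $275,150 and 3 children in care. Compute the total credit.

Childcare Subsidy: base = 3 × $2,750 = $8,250. 12% of the $68,650 excess over $206,500 is $8,238; credit = $8,250 − $8,238 = $12.
Retirement Saver's Credit: $275,150 is at or above $220,200, so the credit is $0.
Dependent Care Credit: income exceeds $205,600 by $69,550 → 28 increments × $24 = $672 ≥ base, so the credit is $0.
Total: $12 + $0 + $0 = $12.

$12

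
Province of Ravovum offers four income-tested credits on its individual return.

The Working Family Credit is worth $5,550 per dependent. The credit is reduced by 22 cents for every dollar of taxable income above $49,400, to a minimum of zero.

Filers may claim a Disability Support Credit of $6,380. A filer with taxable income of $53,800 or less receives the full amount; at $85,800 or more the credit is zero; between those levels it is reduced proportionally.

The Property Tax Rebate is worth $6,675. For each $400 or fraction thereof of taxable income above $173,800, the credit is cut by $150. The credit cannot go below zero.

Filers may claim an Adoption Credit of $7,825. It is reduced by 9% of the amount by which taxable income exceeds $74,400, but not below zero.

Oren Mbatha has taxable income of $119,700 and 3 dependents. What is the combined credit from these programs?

Working Family Credit: base = 3 × $5,550 = $16,650. 22% of the $70,300 excess over $49,400 is $15,466; credit = $16,650 − $15,466 = $1,184.
Disability Support Credit: $119,700 is at or above $85,800, so the credit is $0.
Property Tax Rebate: $119,700 is at or below the $173,800 threshold, so the full $6,675 applies.
Adoption Credit: 9% of the $45,300 excess over $74,400 is $4,077; credit = $7,825 − $4,077 = $3,748.
Total: $1,184 + $0 + $6,675 + $3,748 = $11,607.

$11,607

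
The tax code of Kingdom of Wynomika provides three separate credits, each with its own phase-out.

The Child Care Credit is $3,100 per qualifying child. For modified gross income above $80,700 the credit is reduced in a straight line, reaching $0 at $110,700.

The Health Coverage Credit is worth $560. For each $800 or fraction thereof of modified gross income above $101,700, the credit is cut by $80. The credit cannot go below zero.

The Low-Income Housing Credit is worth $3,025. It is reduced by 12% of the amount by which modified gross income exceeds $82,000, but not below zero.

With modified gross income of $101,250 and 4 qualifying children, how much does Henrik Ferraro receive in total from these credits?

Child Care Credit: base = 4 × $3,100 = $12,400. $101,250 is $20,550 into a $30,000 phase-out range, leaving 9,450/30,000 of the credit: $12,400 × 9,450/30,000 = $3,906.
Health Coverage Credit: $101,250 is at or below the $101,700 threshold, so the full $560 applies.
Low-Income Housing Credit: 12% of the $19,250 excess over $82,000 is $2,310; credit = $3,025 − $2,310 = $715.
Total: $3,906 + $560 + $715 = $5,181.

$5,181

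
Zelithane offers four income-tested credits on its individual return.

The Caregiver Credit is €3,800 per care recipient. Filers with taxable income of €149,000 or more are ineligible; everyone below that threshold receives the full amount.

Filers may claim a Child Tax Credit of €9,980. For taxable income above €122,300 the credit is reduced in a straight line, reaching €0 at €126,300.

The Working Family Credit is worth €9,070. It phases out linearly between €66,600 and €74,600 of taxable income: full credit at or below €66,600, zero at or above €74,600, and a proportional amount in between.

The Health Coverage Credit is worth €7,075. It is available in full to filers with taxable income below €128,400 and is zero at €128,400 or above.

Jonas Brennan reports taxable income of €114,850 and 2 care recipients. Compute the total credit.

Caregiver Credit: base = 2 × €3,800 = €7,600. €114,850 is below the €149,000 cutoff, so the full €7,600 applies.
Child Tax Credit: €114,850 is at or below the €122,300 threshold, so the full €9,980 applies.
Working Family Credit: €114,850 is at or above €74,600, so the credit is €0.
Health Coverage Credit: €114,850 is below the €128,400 cutoff, so the full €7,075 applies.
Total: €7,600 + €9,980 + €0 + €7,075 = €24,655.

€24,655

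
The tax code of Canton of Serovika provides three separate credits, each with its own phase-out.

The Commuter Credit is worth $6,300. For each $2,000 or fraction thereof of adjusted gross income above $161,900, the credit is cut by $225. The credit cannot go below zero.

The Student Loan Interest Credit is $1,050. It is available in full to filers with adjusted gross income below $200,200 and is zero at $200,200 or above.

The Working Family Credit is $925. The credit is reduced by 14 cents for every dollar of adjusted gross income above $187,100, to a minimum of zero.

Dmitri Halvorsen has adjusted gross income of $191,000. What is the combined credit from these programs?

$4,354

Commuter Credit: income exceeds $161,900 by $29,100, which is 15 full-or-partial $2,000 increments; reduction = 15 × $225 = $3,375, leaving $2,925.
Student Loan Interest Credit: $191,000 is below the $200,200 cutoff, so the full $1,050 applies.
Working Family Credit: 14% of the $3,900 excess over $187,100 is $546; credit = $925 − $546 = $379.
Total: $2,925 + $1,050 + $379 = $4,354.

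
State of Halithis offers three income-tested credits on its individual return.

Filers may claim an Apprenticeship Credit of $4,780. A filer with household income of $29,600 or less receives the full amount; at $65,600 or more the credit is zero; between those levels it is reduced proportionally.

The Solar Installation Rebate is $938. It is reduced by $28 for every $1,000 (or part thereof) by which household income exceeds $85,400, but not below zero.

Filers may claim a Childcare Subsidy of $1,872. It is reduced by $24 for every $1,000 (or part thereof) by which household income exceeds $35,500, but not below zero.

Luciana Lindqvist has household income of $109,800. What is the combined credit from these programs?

$310

Apprenticeship Credit: $109,800 is at or above $65,600, so the credit is $0.
Solar Installation Rebate: income exceeds $85,400 by $24,400, which is 25 full-or-partial $1,000 increments; reduction = 25 × $28 = $700, leaving $238.
Childcare Subsidy: income exceeds $35,500 by $74,300, which is 75 full-or-partial $1,000 increments; reduction = 75 × $24 = $1,800, leaving $72.
Total: $0 + $238 + $72 = $310.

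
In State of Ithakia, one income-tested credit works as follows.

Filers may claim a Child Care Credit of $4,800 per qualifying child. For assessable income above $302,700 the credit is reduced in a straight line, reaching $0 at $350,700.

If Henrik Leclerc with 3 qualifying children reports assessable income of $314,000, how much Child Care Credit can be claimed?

$11,010

Child Care Credit: base = 3 × $4,800 = $14,400. $314,000 is $11,300 into a $48,000 phase-out range, leaving 36,700/48,000 of the credit: $14,400 × 36,700/48,000 = $11,010.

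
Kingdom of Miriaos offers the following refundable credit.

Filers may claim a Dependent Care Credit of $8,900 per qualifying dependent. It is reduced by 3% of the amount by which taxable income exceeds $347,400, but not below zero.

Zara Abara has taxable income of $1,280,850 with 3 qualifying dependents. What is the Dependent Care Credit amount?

Dependent Care Credit: base = 3 × $8,900 = $26,700. 3% of the $933,450 excess over $347,400 is $28,003.50 ≥ base, so the credit is $0.

$0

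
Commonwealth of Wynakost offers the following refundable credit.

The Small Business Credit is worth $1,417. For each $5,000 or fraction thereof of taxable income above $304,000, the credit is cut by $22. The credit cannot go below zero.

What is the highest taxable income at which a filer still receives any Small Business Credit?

After 64 increments the reduction is 64 × $22 = $1,408, leaving $9; one more increment wipes it out. Increment 64 ends at excess 64 × $5,000 = $320,000, so the highest qualifying income is $304,000 + $320,000 = $624,000.

$624,000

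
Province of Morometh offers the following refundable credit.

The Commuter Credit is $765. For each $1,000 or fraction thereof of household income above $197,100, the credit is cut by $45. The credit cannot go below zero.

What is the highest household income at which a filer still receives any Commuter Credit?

After 16 increments the reduction is 16 × $45 = $720, leaving $45; one more increment wipes it out. Increment 16 ends at excess 16 × $1,000 = $16,000, so the highest qualifying income is $197,100 + $16,000 = $213,100.

$213,100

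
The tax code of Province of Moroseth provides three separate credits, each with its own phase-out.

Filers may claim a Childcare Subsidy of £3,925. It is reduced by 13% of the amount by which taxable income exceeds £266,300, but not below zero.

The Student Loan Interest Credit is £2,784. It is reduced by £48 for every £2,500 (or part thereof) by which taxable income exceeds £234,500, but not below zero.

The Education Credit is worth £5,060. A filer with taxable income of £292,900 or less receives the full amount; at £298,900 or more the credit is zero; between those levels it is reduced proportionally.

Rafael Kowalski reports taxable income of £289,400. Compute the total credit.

£7,710

Childcare Subsidy: 13% of the £23,100 excess over £266,300 is £3,003; credit = £3,925 − £3,003 = £922.
Student Loan Interest Credit: income exceeds £234,500 by £54,900, which is 22 full-or-partial £2,500 increments; reduction = 22 × £48 = £1,056, leaving £1,728.
Education Credit: £289,400 is at or below the £292,900 threshold, so the full £5,060 applies.
Total: £922 + £1,728 + £5,060 = £7,710.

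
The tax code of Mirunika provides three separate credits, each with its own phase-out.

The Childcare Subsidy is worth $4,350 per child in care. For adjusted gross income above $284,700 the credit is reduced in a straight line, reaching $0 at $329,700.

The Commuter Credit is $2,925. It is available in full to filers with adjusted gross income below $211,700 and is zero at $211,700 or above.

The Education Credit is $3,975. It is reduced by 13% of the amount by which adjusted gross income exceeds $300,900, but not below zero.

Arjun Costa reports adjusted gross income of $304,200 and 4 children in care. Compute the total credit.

Childcare Subsidy: base = 4 × $4,350 = $17,400. $304,200 is $19,500 into a $45,000 phase-out range, leaving 25,500/45,000 of the credit: $17,400 × 25,500/45,000 = $9,860.
Commuter Credit: $304,200 meets or exceeds the $211,700 cutoff, so the credit is $0.
Education Credit: 13% of the $3,300 excess over $300,900 is $429; credit = $3,975 − $429 = $3,546.
Total: $9,860 + $0 + $3,546 = $13,406.

$13,406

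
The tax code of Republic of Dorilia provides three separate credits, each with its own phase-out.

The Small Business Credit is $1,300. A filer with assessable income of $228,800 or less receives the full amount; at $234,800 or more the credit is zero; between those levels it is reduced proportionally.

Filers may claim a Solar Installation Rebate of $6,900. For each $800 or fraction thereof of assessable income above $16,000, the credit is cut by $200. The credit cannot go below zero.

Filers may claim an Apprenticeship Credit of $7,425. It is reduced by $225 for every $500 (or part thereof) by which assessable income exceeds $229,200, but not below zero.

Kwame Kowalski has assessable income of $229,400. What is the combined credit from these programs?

Small Business Credit: $229,400 is $600 into a $6,000 phase-out range, leaving 5,400/6,000 of the credit: $1,300 × 5,400/6,000 = $1,170.
Solar Installation Rebate: income exceeds $16,000 by $213,400 → 267 increments × $200 = $53,400 ≥ base, so the credit is $0.
Apprenticeship Credit: income exceeds $229,200 by $200, which is 1 full-or-partial $500 increment; reduction = 1 × $225 = $225, leaving $7,200.
Total: $1,170 + $0 + $7,200 = $8,370.

$8,370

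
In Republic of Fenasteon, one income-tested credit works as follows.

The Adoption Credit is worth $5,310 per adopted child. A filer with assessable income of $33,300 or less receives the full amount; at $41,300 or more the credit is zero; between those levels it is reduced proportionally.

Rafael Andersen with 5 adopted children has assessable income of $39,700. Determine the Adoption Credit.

$5,310

Adoption Credit: base = 5 × $5,310 = $26,550. $39,700 is $6,400 into a $8,000 phase-out range, leaving 1,600/8,000 of the credit: $26,550 × 1,600/8,000 = $5,310.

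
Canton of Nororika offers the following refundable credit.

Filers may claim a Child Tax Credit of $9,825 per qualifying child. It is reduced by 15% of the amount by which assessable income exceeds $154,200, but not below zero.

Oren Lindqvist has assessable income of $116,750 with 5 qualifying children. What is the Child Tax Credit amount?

Child Tax Credit: base = 5 × $9,825 = $49,125. $116,750 is at or below the $154,200 threshold, so the full $49,125 applies.

$49,125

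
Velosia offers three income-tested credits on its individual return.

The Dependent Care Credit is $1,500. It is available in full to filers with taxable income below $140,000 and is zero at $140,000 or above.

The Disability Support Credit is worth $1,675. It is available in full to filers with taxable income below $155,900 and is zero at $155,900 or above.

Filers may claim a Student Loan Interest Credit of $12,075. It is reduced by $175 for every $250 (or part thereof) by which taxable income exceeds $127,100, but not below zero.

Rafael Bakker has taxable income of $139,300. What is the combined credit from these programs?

Dependent Care Credit: $139,300 is below the $140,000 cutoff, so the full $1,500 applies.
Disability Support Credit: $139,300 is below the $155,900 cutoff, so the full $1,675 applies.
Student Loan Interest Credit: income exceeds $127,100 by $12,200, which is 49 full-or-partial $250 increments; reduction = 49 × $175 = $8,575, leaving $3,500.
Total: $1,500 + $1,675 + $3,500 = $6,675.

$6,675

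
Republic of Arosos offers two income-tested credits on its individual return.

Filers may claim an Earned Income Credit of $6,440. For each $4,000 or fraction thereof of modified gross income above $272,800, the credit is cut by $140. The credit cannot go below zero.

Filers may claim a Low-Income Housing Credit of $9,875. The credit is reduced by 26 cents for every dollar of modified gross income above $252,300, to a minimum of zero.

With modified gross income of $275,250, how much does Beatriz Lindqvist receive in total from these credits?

Earned Income Credit: income exceeds $272,800 by $2,450, which is 1 full-or-partial $4,000 increment; reduction = 1 × $140 = $140, leaving $6,300.
Low-Income Housing Credit: 26% of the $22,950 excess over $252,300 is $5,967; credit = $9,875 − $5,967 = $3,908.
Total: $6,300 + $3,908 = $10,208.

$10,208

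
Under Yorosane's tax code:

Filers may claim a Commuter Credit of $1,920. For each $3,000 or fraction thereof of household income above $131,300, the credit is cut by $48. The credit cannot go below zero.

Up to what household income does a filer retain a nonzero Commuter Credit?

After 39 increments the reduction is 39 × $48 = $1,872, leaving $48; one more increment wipes it out. Increment 39 ends at excess 39 × $3,000 = $117,000, so the highest qualifying income is $131,300 + $117,000 = $248,300.

$248,300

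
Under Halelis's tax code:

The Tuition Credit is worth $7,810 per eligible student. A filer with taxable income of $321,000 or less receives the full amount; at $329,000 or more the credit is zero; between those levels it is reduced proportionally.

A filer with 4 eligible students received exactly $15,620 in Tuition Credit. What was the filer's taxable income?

Full credit = 4 × $7,810 = $31,240.
$15,620 is 15,620/31,240 of the full $31,240, so 15,620/31,240 of the $8,000 range has been used: income = $321,000 + $8,000 × 15,620/31,240 = $325,000.

$325,000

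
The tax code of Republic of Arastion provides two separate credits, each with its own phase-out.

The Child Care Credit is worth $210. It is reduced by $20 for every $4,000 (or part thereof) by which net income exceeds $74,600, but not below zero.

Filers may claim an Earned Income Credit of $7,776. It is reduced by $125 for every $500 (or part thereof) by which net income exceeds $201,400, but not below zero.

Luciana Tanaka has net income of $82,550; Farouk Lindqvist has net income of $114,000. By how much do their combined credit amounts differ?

Luciana ($82,550): Child Care Credit: income exceeds $74,600 by $7,950, which is 2 full-or-partial $4,000 increments; reduction = 2 × $20 = $40, leaving $170. Earned Income Credit: $82,550 is at or below the $201,400 threshold, so the full $7,776 applies. total $170 + $7,776 = $7,946
Farouk ($114,000): Child Care Credit: income exceeds $74,600 by $39,400, which is 10 full-or-partial $4,000 increments; reduction = 10 × $20 = $200, leaving $10. Earned Income Credit: $114,000 is at or below the $201,400 threshold, so the full $7,776 applies. total $10 + $7,776 = $7,786
Difference: |$7,946 − $7,786| = $160.

$160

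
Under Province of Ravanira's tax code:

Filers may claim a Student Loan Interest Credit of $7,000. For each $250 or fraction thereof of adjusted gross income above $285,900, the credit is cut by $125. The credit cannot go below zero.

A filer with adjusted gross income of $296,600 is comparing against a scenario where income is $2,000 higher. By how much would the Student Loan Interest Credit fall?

$1,000

At $296,600 — income exceeds $285,900 by $10,700, which is 43 full-or-partial $250 increments; reduction = 43 × $125 = $5,375, leaving $1,625.
At $298,600 — income exceeds $285,900 by $12,700, which is 51 full-or-partial $250 increments; reduction = 51 × $125 = $6,375, leaving $625.
Lost: $1,625 − $625 = $1,000.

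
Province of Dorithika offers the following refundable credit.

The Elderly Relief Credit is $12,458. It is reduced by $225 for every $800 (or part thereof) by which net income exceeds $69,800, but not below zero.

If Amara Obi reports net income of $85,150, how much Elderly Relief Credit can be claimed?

Elderly Relief Credit: income exceeds $69,800 by $15,350, which is 20 full-or-partial $800 increments; reduction = 20 × $225 = $4,500, leaving $7,958.

$7,958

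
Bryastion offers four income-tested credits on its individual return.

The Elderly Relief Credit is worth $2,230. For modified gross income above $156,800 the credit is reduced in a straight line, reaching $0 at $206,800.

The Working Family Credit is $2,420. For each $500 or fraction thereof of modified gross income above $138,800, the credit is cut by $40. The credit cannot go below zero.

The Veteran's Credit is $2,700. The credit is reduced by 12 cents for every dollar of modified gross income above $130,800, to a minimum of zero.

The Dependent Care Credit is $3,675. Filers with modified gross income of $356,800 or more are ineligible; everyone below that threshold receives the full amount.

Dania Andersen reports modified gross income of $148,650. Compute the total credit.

Elderly Relief Credit: $148,650 is at or below the $156,800 threshold, so the full $2,230 applies.
Working Family Credit: income exceeds $138,800 by $9,850, which is 20 full-or-partial $500 increments; reduction = 20 × $40 = $800, leaving $1,620.
Veteran's Credit: 12% of the $17,850 excess over $130,800 is $2,142; credit = $2,700 − $2,142 = $558.
Dependent Care Credit: $148,650 is below the $356,800 cutoff, so the full $3,675 applies.
Total: $2,230 + $1,620 + $558 + $3,675 = $8,083.

$8,083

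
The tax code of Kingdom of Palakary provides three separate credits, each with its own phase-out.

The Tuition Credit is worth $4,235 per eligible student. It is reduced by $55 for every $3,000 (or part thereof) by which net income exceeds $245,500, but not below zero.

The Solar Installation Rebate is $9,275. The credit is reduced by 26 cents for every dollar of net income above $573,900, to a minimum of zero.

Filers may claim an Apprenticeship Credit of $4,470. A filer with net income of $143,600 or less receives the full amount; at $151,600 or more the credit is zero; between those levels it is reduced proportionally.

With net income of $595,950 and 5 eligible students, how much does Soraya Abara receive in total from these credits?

Tuition Credit: base = 5 × $4,235 = $21,175. income exceeds $245,500 by $350,450, which is 117 full-or-partial $3,000 increments; reduction = 117 × $55 = $6,435, leaving $14,740.
Solar Installation Rebate: 26% of the $22,050 excess over $573,900 is $5,733; credit = $9,275 − $5,733 = $3,542.
Apprenticeship Credit: $595,950 is at or above $151,600, so the credit is $0.
Total: $14,740 + $3,542 + $0 = $18,282.

$18,282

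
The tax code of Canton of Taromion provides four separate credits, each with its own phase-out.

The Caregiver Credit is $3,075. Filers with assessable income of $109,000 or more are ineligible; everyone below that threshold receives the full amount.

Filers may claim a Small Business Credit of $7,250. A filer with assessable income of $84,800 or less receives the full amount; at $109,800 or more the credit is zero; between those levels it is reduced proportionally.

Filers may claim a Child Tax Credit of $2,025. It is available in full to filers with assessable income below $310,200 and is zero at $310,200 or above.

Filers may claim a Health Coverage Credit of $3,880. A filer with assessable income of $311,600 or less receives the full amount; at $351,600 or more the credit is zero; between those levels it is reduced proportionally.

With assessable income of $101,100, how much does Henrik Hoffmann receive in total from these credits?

$11,503

Caregiver Credit: $101,100 is below the $109,000 cutoff, so the full $3,075 applies.
Small Business Credit: $101,100 is $16,300 into a $25,000 phase-out range, leaving 8,700/25,000 of the credit: $7,250 × 8,700/25,000 = $2,523.
Child Tax Credit: $101,100 is below the $310,200 cutoff, so the full $2,025 applies.
Health Coverage Credit: $101,100 is at or below the $311,600 threshold, so the full $3,880 applies.
Total: $3,075 + $2,523 + $2,025 + $3,880 = $11,503.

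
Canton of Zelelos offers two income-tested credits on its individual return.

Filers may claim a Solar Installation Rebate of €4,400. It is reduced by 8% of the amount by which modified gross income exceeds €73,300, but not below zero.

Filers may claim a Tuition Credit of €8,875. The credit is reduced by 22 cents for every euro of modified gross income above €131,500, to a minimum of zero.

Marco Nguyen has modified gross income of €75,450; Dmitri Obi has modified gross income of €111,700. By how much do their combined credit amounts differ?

Marco (€75,450): Solar Installation Rebate: 8% of the €2,150 excess over €73,300 is €172; credit = €4,400 − €172 = €4,228. Tuition Credit: €75,450 is at or below the €131,500 threshold, so the full €8,875 applies. total €4,228 + €8,875 = €13,103
Dmitri (€111,700): Solar Installation Rebate: 8% of the €38,400 excess over €73,300 is €3,072; credit = €4,400 − €3,072 = €1,328. Tuition Credit: €111,700 is at or below the €131,500 threshold, so the full €8,875 applies. total €1,328 + €8,875 = €10,203
Difference: |€13,103 − €10,203| = €2,900.

€2,900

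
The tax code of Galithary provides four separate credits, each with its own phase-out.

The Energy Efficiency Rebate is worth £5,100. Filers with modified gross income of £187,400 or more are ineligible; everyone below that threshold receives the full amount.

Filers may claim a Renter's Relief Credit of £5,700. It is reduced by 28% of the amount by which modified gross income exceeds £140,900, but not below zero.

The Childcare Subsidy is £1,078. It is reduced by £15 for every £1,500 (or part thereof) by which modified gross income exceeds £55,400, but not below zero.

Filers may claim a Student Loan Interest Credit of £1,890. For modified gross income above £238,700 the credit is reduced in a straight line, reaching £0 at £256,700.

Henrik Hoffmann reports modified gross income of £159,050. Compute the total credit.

£7,636

Energy Efficiency Rebate: £159,050 is below the £187,400 cutoff, so the full £5,100 applies.
Renter's Relief Credit: 28% of the £18,150 excess over £140,900 is £5,082; credit = £5,700 − £5,082 = £618.
Childcare Subsidy: income exceeds £55,400 by £103,650, which is 70 full-or-partial £1,500 increments; reduction = 70 × £15 = £1,050, leaving £28.
Student Loan Interest Credit: £159,050 is at or below the £238,700 threshold, so the full £1,890 applies.
Total: £5,100 + £618 + £28 + £1,890 = £7,636.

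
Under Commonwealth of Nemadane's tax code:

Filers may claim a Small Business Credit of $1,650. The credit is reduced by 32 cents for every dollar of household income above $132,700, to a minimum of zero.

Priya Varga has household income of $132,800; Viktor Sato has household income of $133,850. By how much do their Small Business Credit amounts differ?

Priya ($132,800): Small Business Credit: 32% of the $100 excess over $132,700 is $32; credit = $1,650 − $32 = $1,618.
Viktor ($133,850): Small Business Credit: 32% of the $1,150 excess over $132,700 is $368; credit = $1,650 − $368 = $1,282.
Difference: |$1,618 − $1,282| = $336.

$336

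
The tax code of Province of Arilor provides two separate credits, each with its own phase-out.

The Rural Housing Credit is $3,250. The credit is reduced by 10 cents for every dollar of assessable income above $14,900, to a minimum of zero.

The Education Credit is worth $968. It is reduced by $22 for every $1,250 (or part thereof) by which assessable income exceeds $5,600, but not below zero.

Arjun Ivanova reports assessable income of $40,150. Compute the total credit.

$1,077

Rural Housing Credit: 10% of the $25,250 excess over $14,900 is $2,525; credit = $3,250 − $2,525 = $725.
Education Credit: income exceeds $5,600 by $34,550, which is 28 full-or-partial $1,250 increments; reduction = 28 × $22 = $616, leaving $352.
Total: $725 + $352 = $1,077.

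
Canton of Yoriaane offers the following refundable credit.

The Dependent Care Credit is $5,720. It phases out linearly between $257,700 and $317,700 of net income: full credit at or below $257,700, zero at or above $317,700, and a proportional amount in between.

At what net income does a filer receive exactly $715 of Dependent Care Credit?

$715 is 715/5,720 of the full $5,720, so 5,005/5,720 of the $60,000 range has been used: income = $257,700 + $60,000 × 5,005/5,720 = $310,200.

$310,200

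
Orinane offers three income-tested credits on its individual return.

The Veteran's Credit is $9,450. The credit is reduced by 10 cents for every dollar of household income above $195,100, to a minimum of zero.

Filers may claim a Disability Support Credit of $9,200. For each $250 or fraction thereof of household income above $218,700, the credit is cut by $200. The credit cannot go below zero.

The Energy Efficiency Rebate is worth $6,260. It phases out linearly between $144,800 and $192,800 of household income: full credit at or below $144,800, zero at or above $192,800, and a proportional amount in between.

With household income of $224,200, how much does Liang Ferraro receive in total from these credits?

Veteran's Credit: 10% of the $29,100 excess over $195,100 is $2,910; credit = $9,450 − $2,910 = $6,540.
Disability Support Credit: income exceeds $218,700 by $5,500, which is 22 full-or-partial $250 increments; reduction = 22 × $200 = $4,400, leaving $4,800.
Energy Efficiency Rebate: $224,200 is at or above $192,800, so the credit is $0.
Total: $6,540 + $4,800 + $0 = $11,340.

$11,340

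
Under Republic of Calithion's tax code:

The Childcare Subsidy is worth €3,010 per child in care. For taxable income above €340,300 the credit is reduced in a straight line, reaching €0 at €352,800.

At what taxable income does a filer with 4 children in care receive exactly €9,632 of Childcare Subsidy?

€342,800

Full credit = 4 × €3,010 = €12,040.
€9,632 is 9,632/12,040 of the full €12,040, so 2,408/12,040 of the €12,500 range has been used: income = €340,300 + €12,500 × 2,408/12,040 = €342,800.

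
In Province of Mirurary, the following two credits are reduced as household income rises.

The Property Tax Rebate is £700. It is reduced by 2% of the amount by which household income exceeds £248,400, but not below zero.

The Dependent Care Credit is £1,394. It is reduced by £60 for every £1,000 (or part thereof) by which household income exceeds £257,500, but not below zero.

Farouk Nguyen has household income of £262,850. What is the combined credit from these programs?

Property Tax Rebate: 2% of the £14,450 excess over £248,400 is £289; credit = £700 − £289 = £411.
Dependent Care Credit: income exceeds £257,500 by £5,350, which is 6 full-or-partial £1,000 increments; reduction = 6 × £60 = £360, leaving £1,034.
Total: £411 + £1,034 = £1,445.

£1,445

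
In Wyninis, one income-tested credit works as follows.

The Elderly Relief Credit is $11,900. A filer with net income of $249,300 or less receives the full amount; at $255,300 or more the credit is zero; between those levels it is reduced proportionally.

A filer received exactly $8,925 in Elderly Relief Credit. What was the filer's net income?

$8,925 is 8,925/11,900 of the full $11,900, so 2,975/11,900 of the $6,000 range has been used: income = $249,300 + $6,000 × 2,975/11,900 = $250,800.

$250,800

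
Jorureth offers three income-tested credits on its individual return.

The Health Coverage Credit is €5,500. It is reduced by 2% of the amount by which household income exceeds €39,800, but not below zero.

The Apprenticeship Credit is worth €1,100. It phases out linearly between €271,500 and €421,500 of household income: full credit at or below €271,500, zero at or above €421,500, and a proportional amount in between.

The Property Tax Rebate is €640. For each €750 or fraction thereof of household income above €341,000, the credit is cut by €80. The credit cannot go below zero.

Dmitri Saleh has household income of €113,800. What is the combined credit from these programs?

€5,760

Health Coverage Credit: 2% of the €74,000 excess over €39,800 is €1,480; credit = €5,500 − €1,480 = €4,020.
Apprenticeship Credit: €113,800 is at or below the €271,500 threshold, so the full €1,100 applies.
Property Tax Rebate: €113,800 is at or below the €341,000 threshold, so the full €640 applies.
Total: €4,020 + €1,100 + €640 = €5,760.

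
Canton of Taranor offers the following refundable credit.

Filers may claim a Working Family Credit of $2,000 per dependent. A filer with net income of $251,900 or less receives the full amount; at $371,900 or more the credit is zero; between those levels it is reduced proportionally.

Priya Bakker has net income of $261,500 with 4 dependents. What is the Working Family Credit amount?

Working Family Credit: base = 4 × $2,000 = $8,000. $261,500 is $9,600 into a $120,000 phase-out range, leaving 110,400/120,000 of the credit: $8,000 × 110,400/120,000 = $7,360.

$7,360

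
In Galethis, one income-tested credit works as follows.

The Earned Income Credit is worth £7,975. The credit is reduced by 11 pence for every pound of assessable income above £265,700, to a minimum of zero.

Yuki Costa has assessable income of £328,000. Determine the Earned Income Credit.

Earned Income Credit: 11% of the £62,300 excess over £265,700 is £6,853; credit = £7,975 − £6,853 = £1,122.

£1,122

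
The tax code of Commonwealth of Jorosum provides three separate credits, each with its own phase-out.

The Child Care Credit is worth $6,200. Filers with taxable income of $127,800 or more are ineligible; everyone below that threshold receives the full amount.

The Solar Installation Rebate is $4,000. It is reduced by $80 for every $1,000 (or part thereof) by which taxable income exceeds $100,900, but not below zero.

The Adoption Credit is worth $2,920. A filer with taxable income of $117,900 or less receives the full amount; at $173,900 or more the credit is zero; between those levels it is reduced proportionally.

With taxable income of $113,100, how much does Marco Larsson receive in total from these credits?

$12,080

Child Care Credit: $113,100 is below the $127,800 cutoff, so the full $6,200 applies.
Solar Installation Rebate: income exceeds $100,900 by $12,200, which is 13 full-or-partial $1,000 increments; reduction = 13 × $80 = $1,040, leaving $2,960.
Adoption Credit: $113,100 is at or below the $117,900 threshold, so the full $2,920 applies.
Total: $6,200 + $2,960 + $2,920 = $12,080.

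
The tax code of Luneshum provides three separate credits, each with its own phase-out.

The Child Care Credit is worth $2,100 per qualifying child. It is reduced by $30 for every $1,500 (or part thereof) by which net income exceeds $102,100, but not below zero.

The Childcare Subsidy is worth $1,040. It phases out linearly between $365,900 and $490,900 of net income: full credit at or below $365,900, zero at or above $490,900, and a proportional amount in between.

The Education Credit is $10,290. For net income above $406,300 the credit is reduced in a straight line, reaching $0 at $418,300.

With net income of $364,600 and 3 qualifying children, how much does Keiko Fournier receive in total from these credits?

Child Care Credit: base = 3 × $2,100 = $6,300. income exceeds $102,100 by $262,500, which is 175 full-or-partial $1,500 increments; reduction = 175 × $30 = $5,250, leaving $1,050.
Childcare Subsidy: $364,600 is at or below the $365,900 threshold, so the full $1,040 applies.
Education Credit: $364,600 is at or below the $406,300 threshold, so the full $10,290 applies.
Total: $1,050 + $1,040 + $10,290 = $12,380.

$12,380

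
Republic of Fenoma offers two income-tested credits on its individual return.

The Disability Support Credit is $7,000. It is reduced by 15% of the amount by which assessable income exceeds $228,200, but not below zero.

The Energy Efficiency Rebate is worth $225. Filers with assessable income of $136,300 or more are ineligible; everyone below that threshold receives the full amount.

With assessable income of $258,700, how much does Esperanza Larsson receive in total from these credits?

Disability Support Credit: 15% of the $30,500 excess over $228,200 is $4,575; credit = $7,000 − $4,575 = $2,425.
Energy Efficiency Rebate: $258,700 meets or exceeds the $136,300 cutoff, so the credit is $0.
Total: $2,425 + $0 = $2,425.

$2,425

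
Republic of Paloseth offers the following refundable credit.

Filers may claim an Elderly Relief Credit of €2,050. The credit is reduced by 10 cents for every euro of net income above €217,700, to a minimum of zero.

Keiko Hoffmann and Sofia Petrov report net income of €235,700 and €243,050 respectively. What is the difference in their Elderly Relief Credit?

€250

Keiko (€235,700): Elderly Relief Credit: 10% of the €18,000 excess over €217,700 is €1,800; credit = €2,050 − €1,800 = €250.
Sofia (€243,050): Elderly Relief Credit: 10% of the €25,350 excess over €217,700 is €2,535 ≥ base, so the credit is €0.
Difference: |€250 − €0| = €250.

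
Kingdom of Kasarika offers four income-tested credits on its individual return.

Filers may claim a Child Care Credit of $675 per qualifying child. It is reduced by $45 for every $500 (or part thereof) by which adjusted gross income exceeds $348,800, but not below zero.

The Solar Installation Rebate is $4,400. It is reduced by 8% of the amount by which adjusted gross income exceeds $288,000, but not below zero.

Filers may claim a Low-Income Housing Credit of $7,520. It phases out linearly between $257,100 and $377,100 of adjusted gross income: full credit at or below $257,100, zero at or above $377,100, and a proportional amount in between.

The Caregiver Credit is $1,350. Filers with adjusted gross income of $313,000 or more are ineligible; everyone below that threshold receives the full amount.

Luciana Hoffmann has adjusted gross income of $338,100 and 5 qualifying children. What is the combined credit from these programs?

$6,211

Child Care Credit: base = 5 × $675 = $3,375. $338,100 is at or below the $348,800 threshold, so the full $3,375 applies.
Solar Installation Rebate: 8% of the $50,100 excess over $288,000 is $4,008; credit = $4,400 − $4,008 = $392.
Low-Income Housing Credit: $338,100 is $81,000 into a $120,000 phase-out range, leaving 39,000/120,000 of the credit: $7,520 × 39,000/120,000 = $2,444.
Caregiver Credit: $338,100 meets or exceeds the $313,000 cutoff, so the credit is $0.
Total: $3,375 + $392 + $2,444 + $0 = $6,211.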